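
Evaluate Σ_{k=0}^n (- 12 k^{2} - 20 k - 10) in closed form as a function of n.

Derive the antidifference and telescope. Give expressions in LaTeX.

S(n) = - 4 n^{3} - 16 n^{2} - 22 n - 10

t_(k+1)/t_k = (6*k**2 + 22*k + 21)/(6*k**2 + 10*k + 5).
Factor: A=1; B=1; C=k**2 + 5*k/3 + 5/6.
Solve (1)·f(k+1) − (1)·f(k) = k**2 + 5*k/3 + 5/6.
deg f ≤ 3 (via 0,0,2).
Solving with deg f ≤ 3: f(k) = k*(2*k**2 + 2*k + 1)/6.
Certificate R = B(k−1)f/C = k*(2*k**2 + 2*k + 1)/(6*k**2 + 10*k + 5) gives s_k = 2*k*(-2*k**2 - 2*k - 1).
s_(k+1) − s_k = -12*k**2 - 20*k - 10 = t_k.
s_(n+1) = -4*n**3 - 16*n**2 - 22*n - 10 and s_(0) = 0, so S(n) = -4*n**3 - 16*n**2 - 22*n - 10.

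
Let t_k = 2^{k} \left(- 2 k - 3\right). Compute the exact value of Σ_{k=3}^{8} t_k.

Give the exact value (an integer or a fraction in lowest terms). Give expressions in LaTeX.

Ratio r(k) = 2*(2*k + 5)/(2*k + 3).
Gosper form: A/B · C(k+1)/C(k) with A=2, B=1, C=k + 3/2.
Key eq: (2)·f(k+1) = (1)·f(k) + (k + 3/2).
Degrees (0,0,1) ⇒ d ≤ 1.
Solve for f: f(k) = (2*k - 1)/2 (degree 1 ≤ 1).
Certificate R = B(k−1)f/C = (2*k - 1)/(2*k + 3) gives s_k = 2**k*(1 - 2*k).
Verify: 2**k*(-2*k - 3) matches t_k.
Σ_(k=3)^(8) t_k = s_(9) − s_(3) = -8704 − (-40) = -8664.

Σ = -8664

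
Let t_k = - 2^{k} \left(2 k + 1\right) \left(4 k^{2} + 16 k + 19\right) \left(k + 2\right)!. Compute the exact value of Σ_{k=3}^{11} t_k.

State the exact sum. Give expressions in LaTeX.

The ratio is 2*(8*k**4 + 84*k**3 + 330*k**2 + 567*k + 351)/(8*k**3 + 36*k**2 + 54*k + 19).
A = 2*k + 6, B = 1, C = k**3 + 9*k**2/2 + 27*k/4 + 19/8.
Key eq: (2*k + 6)·f(k+1) = (1)·f(k) + (k**3 + 9*k**2/2 + 27*k/4 + 19/8).
d = 2 from the (1,0,3) case.
Solve for f: f(k) = (2*k - 1)*(2*k + 1)/8 (degree 2 ≤ 2).
Certificate R = B(k−1)f/C = (2*k - 1)/(4*k**2 + 16*k + 19) gives s_k = -2**k*(2*k - 1)*(2*k + 1)*factorial(k + 2).
Δs = -2**k*(2*k + 1)*(4*k**2 + 16*k + 19)*factorial(k + 2), as required.
Σ_(k=3)^(11) t_k = s_(12) − s_(3) = -205322311434240000 − (-33600) = -205322311434206400.

Σ = -205322311434206400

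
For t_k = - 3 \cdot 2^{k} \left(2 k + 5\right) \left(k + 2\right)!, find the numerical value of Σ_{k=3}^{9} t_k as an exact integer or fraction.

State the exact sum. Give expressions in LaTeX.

Σ = -1471492912320

Ratio r(k) = 2*(k + 3)*(2*k + 7)/(2*k + 5).
A = 2*k + 6, B = 1, C = k + 5/2.
Key eq: (2*k + 6)·f(k+1) = (1)·f(k) + (k + 5/2).
deg f ≤ 0 (via 1,0,1).
Coefficient equations give f(k) = 1/2.
Certificate R = B(k−1)f/C = 1/(2*k + 5) gives s_k = -3*2**k*factorial(k + 2).
Verify: -3*2**k*(2*k + 5)*factorial(k + 2) matches t_k.
Telescoping: Σ = s_(10) − s_(3) = -1471492915200 − (-2880) = -1471492912320.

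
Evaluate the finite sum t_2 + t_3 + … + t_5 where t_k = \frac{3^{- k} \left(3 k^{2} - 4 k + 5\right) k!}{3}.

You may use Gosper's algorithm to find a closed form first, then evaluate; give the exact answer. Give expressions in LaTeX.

r(k) = (k + 1)*(-4*k + 3*(k + 1)**2 + 1)/(3*(3*k**2 - 4*k + 5)) after simplifying.
Normal form (A,B,C) = (k/3 + 1/3, 1, k**2 - 4*k/3 + 5/3).
Key eq: (k/3 + 1/3)·f(k+1) = (1)·f(k) + (k**2 - 4*k/3 + 5/3).
Bound: deg f ≤ 1.
Solving with deg f ≤ 1: f(k) = 3*k - 1.
R(k) = B(k−1)·f(k)/C(k) = 3*(3*k - 1)/(3*k**2 - 4*k + 5); s_k = R·t_k = (3*k - 1)*factorial(k)/3**k.
s_(k+1) − s_k = (3*k**2 - 4*k + 5)*factorial(k)/(3*3**k) = t_k.
Σ_(k=2)^(5) t_k = s_(6) − s_(2) = 1360/81 − (10/9) = 1270/81.

Σ = 1270/81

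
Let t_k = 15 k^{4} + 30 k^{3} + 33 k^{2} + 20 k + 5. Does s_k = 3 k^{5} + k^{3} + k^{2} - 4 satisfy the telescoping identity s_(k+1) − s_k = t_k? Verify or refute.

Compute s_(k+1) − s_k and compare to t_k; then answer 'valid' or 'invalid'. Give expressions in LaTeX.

s_(k+1) = 3*(k + 1)**5 + (k + 1)**3 + (k + 1)**2 - 4
s_(k+1) − s_k = 15*k**4 + 30*k**3 + 33*k**2 + 20*k + 5
(s_(k+1) − s_k) − t_k = 0

Valid: the claim telescopes to t_k.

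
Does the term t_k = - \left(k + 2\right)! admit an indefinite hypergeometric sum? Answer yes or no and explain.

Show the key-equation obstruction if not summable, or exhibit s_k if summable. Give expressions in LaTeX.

No — negative degree bound, so no certificate f.

Step 1: r(k) = k + 3.
Normal form (A,B,C) = (k + 3, 1, 1).
Need (k + 3)·f(k+1) − (1)·f(k) = 1.
deg f ≤ -1 (via 1,0,0).
deg f ≤ -1 is impossible — no certificate.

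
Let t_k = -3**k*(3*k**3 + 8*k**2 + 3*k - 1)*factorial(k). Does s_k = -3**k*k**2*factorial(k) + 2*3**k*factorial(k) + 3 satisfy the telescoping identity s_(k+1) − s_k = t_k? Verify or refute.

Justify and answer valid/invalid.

s_(k+1) = -3*3**k*k**3*factorial(k) - 9*3**k*k**2*factorial(k) - 3*3**k*k*factorial(k) + 3*3**k*factorial(k) + 3
s_(k+1) − s_k = -3**k*(3*k**3 + 8*k**2 + 3*k - 1)*factorial(k)
(s_(k+1) − s_k) − t_k = 0

valid; difference matches t_k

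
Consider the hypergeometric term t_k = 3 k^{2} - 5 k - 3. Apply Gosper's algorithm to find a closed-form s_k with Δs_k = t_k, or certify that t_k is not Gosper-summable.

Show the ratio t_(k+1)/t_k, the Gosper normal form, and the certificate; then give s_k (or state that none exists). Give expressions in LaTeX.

s_k = k^{2} \left(k - 4\right)

r(k) = (3*k**2 + k - 5)/(3*k**2 - 5*k - 3) after simplifying.
A = 1, B = 1, C = k**2 - 5*k/3 - 1.
Need (1)·f(k+1) − (1)·f(k) = k**2 - 5*k/3 - 1.
Bound: deg f ≤ 3.
Coefficient equations give f(k) = k**2*(k - 4)/3.
Certificate R = B(k−1)f/C = k**2*(k - 4)/(3*k**2 - 5*k - 3) gives s_k = k**2*(k - 4).
s_(k+1) − s_k = 3*k**2 - 5*k - 3 = t_k.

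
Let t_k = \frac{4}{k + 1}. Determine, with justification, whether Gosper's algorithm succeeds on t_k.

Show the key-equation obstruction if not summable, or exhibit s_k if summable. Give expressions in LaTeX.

Step 1: r(k) = (k + 1)/(k + 2).
Normal form (A,B,C) = (k + 1, k + 2, 1).
Solve (k + 1)·f(k+1) − (k + 1)·f(k) = 1.
From deg A=1, deg B=1, deg C=0: d=0.
f = c0 ⇒ A·f(k+1) − B(k−1)·f(k) − C = -1. The system {-1 = 0} is inconsistent; no antidifference.

No; the coefficient equations for f are inconsistent.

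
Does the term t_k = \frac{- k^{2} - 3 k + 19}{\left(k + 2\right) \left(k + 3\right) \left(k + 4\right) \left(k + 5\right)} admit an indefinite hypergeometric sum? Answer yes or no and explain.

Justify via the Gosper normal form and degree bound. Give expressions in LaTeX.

Yes. s_k = \frac{k \left(k^{2} + 17 k + 58\right)}{8 \left(k + 2\right) \left(k + 3\right) \left(k + 4\right)}.

Ratio r(k) = (k + 2)*(3*k + (k + 1)**2 - 16)/((k + 6)*(k**2 + 3*k - 19)).
Take A(k)=k + 2, B(k)=k + 6, C(k)=k**2 + 3*k - 19.
Solve (k + 2)·f(k+1) − (k + 5)·f(k) = k**2 + 3*k - 19.
Degrees (1,1,2) ⇒ d ≤ 3.
Solve for f: f(k) = -k*(k**2 + 17*k + 58)/8 (degree 3 ≤ 3).
R(k) = B(k−1)·f(k)/C(k) = -k*(k + 5)*(k**2 + 17*k + 58)/(8*(k**2 + 3*k - 19)); s_k = R·t_k = k*(k**2 + 17*k + 58)/(8*(k + 2)*(k + 3)*(k + 4)).
Δs = (-k**2 - 3*k + 19)/(k**4 + 14*k**3 + 71*k**2 + 154*k + 120), as required.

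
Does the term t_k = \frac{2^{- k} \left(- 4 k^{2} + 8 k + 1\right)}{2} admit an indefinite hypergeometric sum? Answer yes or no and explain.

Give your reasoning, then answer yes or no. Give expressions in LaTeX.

The ratio is (4*k**2 - 5)/(2*(4*k**2 - 8*k - 1)).
A = 1/2, B = 1, C = k**2 - 2*k - 1/4.
Need (1/2)·f(k+1) − (1)·f(k) = k**2 - 2*k - 1/4.
deg f ≤ 2 (via 0,0,2).
Match coefficients ⇒ f(k) = -(4*k**2 + 3)/2.
Certificate R = B(k−1)f/C = -2*(4*k**2 + 3)/(4*k**2 - 8*k - 1) gives s_k = (4*k**2 + 3)/2**k.
Verify: (-4*k**2 + 8*k + 1)/(2*2**k) matches t_k.

Yes. s_k = 2^{- k} \left(4 k^{2} + 3\right).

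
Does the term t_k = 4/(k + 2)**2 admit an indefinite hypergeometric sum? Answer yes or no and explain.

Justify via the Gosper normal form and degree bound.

Compute t_(k+1)/t_k: get (k + 2)**2/(k + 3)**2.
A = k**2 + 4*k + 4, B = k**2 + 6*k + 9, C = 1.
Need (k**2 + 4*k + 4)·f(k+1) − (k**2 + 4*k + 4)·f(k) = 1.
From deg A=2, deg B=2, deg C=0: d=0.
f = c0 ⇒ A·f(k+1) − B(k−1)·f(k) − C = -1. The system {-1 = 0} is inconsistent; no antidifference.

No — the linear system for f has no solution.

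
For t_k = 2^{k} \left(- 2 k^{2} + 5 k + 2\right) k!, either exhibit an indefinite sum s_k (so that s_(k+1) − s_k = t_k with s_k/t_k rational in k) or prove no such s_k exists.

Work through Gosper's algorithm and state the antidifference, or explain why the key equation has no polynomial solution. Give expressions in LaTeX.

t_(k+1)/t_k = 2*(2*k**3 + k**2 - 6*k - 5)/(2*k**2 - 5*k - 2).
So A=2*k + 2 and B=1, with C=k**2 - 5*k/2 - 1.
Need (2*k + 2)·f(k+1) − (1)·f(k) = k**2 - 5*k/2 - 1.
deg f ≤ 1 (via 1,0,2).
Coefficient equations give f(k) = (k - 4)/2.
R(k) = B(k−1)·f(k)/C(k) = (k - 4)/(2*k**2 - 5*k - 2); s_k = R·t_k = -2**k*(k - 4)*factorial(k).
Verify: 2**k*(-2*k**2 + 5*k + 2)*factorial(k) matches t_k.

s_k = - 2^{k} \left(k - 4\right) k!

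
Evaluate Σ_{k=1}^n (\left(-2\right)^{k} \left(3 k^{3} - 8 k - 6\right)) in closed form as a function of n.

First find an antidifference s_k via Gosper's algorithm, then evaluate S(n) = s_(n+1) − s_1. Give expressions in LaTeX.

S(n) = 2 \left(-2\right)^{n} n^{3} + 2 \left(-2\right)^{n} n^{2} - 6 \left(-2\right)^{n} n - 6 \left(-2\right)^{n} + 6

t_(k+1)/t_k = 2*(-8*k + 3*(k + 1)**3 - 14)/(-3*k**3 + 8*k + 6).
Take A(k)=-2, B(k)=1, C(k)=k**3 - 8*k/3 - 2.
Solve (-2)·f(k+1) − (1)·f(k) = k**3 - 8*k/3 - 2.
From deg A=0, deg B=0, deg C=3: d=3.
Solve for f: f(k) = -k*(k**2 - 2*k - 2)/3 (degree 3 ≤ 3).
R(k) = B(k−1)·f(k)/C(k) = -k*(k**2 - 2*k - 2)/(3*k**3 - 8*k - 6); s_k = R·t_k = (-2)**k*k*(-k**2 + 2*k + 2).
Check: Δs_k = (-2)**k*(3*k**3 - 8*k - 6). ✓
Evaluate: s_(n+1) = (-2)**(n + 1)*(-n**3 - n**2 + 3*n + 3); subtract s_(1) = -6 ⇒ S(n) = 2*(-2)**n*n**3 + 2*(-2)**n*n**2 - 6*(-2)**n*n - 6*(-2)**n + 6.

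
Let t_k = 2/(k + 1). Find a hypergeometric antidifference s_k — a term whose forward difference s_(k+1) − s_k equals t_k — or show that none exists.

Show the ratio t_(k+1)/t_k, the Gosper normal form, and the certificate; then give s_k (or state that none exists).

none — t_k is not Gosper-summable

Ratio r(k) = (k + 1)/(k + 2).
So A=k + 1 and B=k + 2, with C=1.
Solve (k + 1)·f(k+1) − (k + 1)·f(k) = 1.
d = 0 from the (1,1,0) case.
Put f(k) = c0: A·f(k+1) − B(k−1)·f(k) − C = -1; need -1 = 0 — inconsistent ⇒ no f, not summable.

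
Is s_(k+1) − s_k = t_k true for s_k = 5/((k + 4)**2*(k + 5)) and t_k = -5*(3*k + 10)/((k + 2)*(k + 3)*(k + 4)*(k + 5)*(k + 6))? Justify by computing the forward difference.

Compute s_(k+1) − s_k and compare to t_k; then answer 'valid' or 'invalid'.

Invalid: residual 10*(4*k**2 + 31*k + 58)/(k**7 + 29*k**6 + 355*k**5 + 2375*k**4 + 9364*k**3 + 21716*k**2 + 27360*k + 14400) ≠ 0.

s_(k+1) = 5/((k + 5)**2*(k + 6))
s_(k+1) − s_k = 5*((k + 4)**2 - (k + 5)*(k + 6))/((k + 4)**2*(k + 5)**2*(k + 6))
(s_(k+1) − s_k) − t_k = 10*(4*k**2 + 31*k + 58)/(k**7 + 29*k**6 + 355*k**5 + 2375*k**4 + 9364*k**3 + 21716*k**2 + 27360*k + 14400)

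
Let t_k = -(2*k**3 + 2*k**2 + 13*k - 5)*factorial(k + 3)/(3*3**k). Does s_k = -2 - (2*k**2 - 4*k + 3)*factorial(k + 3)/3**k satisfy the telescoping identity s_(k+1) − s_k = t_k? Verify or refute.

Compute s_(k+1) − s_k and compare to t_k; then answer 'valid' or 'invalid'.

valid (s_(k+1) − s_k reduces to t_k)

s_(k+1) = 3**(-k - 1)*(4*k - 2*(k + 1)**2 + 1)*factorial(k + 4) - 2
s_(k+1) − s_k = -(2*k**3 + 2*k**2 + 13*k - 5)*factorial(k + 3)/(3*3**k)
(s_(k+1) − s_k) − t_k = 0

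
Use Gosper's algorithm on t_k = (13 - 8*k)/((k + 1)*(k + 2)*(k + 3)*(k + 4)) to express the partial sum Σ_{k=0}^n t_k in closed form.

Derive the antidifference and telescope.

S(n) = (n**3 + 9*n**2 + 34*n + 26)/(2*(n**3 + 9*n**2 + 26*n + 24))

t_(k+1)/t_k = (k + 1)*(8*k - 5)/((k + 5)*(8*k - 13)).
Normal form (A,B,C) = (k + 1, k + 5, k - 13/8).
Need (k + 1)·f(k+1) − (k + 4)·f(k) = k - 13/8.
Degrees (1,1,1) ⇒ d ≤ 3.
Solving with deg f ≤ 3: f(k) = -k*(k**2 + 6*k + 19)/16.
So s_k = (B(k−1)f/C)·t_k = (-k*(k + 4)*(k**2 + 6*k + 19)/(2*(8*k - 13)))·t_k = k*(k**2 + 6*k + 19)/(2*(k + 1)*(k + 2)*(k + 3)).
Check: Δs_k = (13 - 8*k)/(k**4 + 10*k**3 + 35*k**2 + 50*k + 24). ✓
Evaluate: s_(n+1) = (n**3 + 9*n**2 + 34*n + 26)/(2*(n**3 + 9*n**2 + 26*n + 24)); subtract s_(0) = 0 ⇒ S(n) = (n**3 + 9*n**2 + 34*n + 26)/(2*(n**3 + 9*n**2 + 26*n + 24)).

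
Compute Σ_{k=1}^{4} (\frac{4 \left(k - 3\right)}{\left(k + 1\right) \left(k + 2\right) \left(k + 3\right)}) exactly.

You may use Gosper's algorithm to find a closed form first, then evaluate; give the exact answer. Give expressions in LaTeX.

Ratio r(k) = (k - 2)*(k + 1)/((k - 3)*(k + 4)).
Take A(k)=k + 1, B(k)=k + 4, C(k)=k - 3.
f must satisfy (k + 1)·f(k+1) − (k + 3)·f(k) = k - 3.
Degrees (1,1,1) ⇒ d ≤ 2.
Solve for f: f(k) = -k*(k + 5)/2 (degree 2 ≤ 2).
So s_k = (B(k−1)f/C)·t_k = (-k*(k + 3)*(k + 5)/(2*(k - 3)))·t_k = 2*k*(-k - 5)/((k + 1)*(k + 2)).
Verify: 4*(k - 3)/(k**3 + 6*k**2 + 11*k + 6) matches t_k.
Sum = s_(5) − s_(1); s_(5) = -50/21, s_(1) = -2 ⇒ -8/21.

Σ = -8/21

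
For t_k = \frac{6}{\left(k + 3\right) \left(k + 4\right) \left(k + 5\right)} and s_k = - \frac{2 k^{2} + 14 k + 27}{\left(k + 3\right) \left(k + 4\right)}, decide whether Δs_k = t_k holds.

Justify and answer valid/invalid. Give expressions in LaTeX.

Valid — Δs_k = t_k.

s_(k+1) = (-14*k - 2*(k + 1)**2 - 41)/((k + 4)*(k + 5))
s_(k+1) − s_k = 6/(k**3 + 12*k**2 + 47*k + 60)
(s_(k+1) − s_k) − t_k = 0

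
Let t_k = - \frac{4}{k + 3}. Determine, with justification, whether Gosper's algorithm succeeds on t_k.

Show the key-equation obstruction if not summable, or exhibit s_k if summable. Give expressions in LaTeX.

No — key equation has no polynomial f.

r(k) = (k + 3)/(k + 4) after simplifying.
A = k + 3, B = k + 4, C = 1.
Solve (k + 3)·f(k+1) − (k + 3)·f(k) = 1.
deg f ≤ 0 (via 1,1,0).
Put f(k) = c0: A·f(k+1) − B(k−1)·f(k) − C = -1; need -1 = 0 — inconsistent ⇒ no f, not summable.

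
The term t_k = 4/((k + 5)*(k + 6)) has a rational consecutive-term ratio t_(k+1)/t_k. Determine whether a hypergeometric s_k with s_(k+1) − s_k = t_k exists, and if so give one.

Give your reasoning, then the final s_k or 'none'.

Compute t_(k+1)/t_k: get (k + 5)/(k + 7).
Normal form (A,B,C) = (k + 5, k + 7, 1).
Key eq: (k + 5)·f(k+1) = (k + 6)·f(k) + (1).
From deg A=1, deg B=1, deg C=0: d=1.
Coefficient equations give f(k) = k/5.
Then R = B(k−1)f/C = k*(k + 6)/5, so s_k = R(k)·t_k = 4*k/(5*(k + 5)).
s_(k+1) − s_k = 4/(k**2 + 11*k + 30) = t_k.

s_k = 4*k/(5*(k + 5))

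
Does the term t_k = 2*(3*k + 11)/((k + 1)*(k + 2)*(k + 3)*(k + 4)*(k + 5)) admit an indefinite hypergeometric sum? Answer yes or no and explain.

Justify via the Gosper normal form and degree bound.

t_(k+1)/t_k = (k + 1)*(3*k + 14)/((k + 6)*(3*k + 11)).
Factor: A=k + 1; B=k + 6; C=k + 11/3.
Set up (k + 1)·f(k+1) − (k + 5)·f(k) − (k + 11/3) = 0.
Bound: deg f ≤ 4.
Solving with deg f ≤ 4: f(k) = k*(k + 3)*(k**2 + 7*k + 14)/24.
R(k) = B(k−1)·f(k)/C(k) = k*(k + 3)*(k + 5)*(k**2 + 7*k + 14)/(8*(3*k + 11)); s_k = R·t_k = k*(k**2 + 7*k + 14)/(4*(k**3 + 7*k**2 + 14*k + 8)).
Check: Δs_k = 2*(3*k + 11)/(k**5 + 15*k**4 + 85*k**3 + 225*k**2 + 274*k + 120). ✓

Yes. s_k = k*(k**2 + 7*k + 14)/(4*(k**3 + 7*k**2 + 14*k + 8)).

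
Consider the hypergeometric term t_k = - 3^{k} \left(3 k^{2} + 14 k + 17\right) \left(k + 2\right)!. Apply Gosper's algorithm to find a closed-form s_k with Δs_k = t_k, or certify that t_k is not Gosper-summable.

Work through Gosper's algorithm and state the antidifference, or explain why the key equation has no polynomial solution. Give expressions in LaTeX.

s_k = - 3^{k} \left(k + 1\right) \left(k + 2\right)!

Ratio r(k) = 3*(3*k**3 + 29*k**2 + 94*k + 102)/(3*k**2 + 14*k + 17).
Gosper form: A/B · C(k+1)/C(k) with A=3*k + 9, B=1, C=k**2 + 14*k/3 + 17/3.
Need (3*k + 9)·f(k+1) − (1)·f(k) = k**2 + 14*k/3 + 17/3.
d = 1 from the (1,0,2) case.
A polynomial solution: f(k) = (k + 1)/3.
Get s_k = R·t_k = -3**k*(k + 1)*factorial(k + 2) with R(k) = B(k−1)f(k)/C(k) = (k + 1)/(3*k**2 + 14*k + 17).
Check: Δs_k = -3**k*(3*k**2 + 14*k + 17)*factorial(k + 2). ✓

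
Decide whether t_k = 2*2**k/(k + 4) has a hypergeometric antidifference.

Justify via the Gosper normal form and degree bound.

t_(k+1)/t_k = 2*(k + 4)/(k + 5).
So A=2*k + 8 and B=k + 5, with C=1.
f must satisfy (2*k + 8)·f(k+1) − (k + 4)·f(k) = 1.
Degrees (1,1,0) ⇒ d ≤ -1.
deg f ≤ -1 is impossible — no certificate.

No — t_k has no hypergeometric antidifference.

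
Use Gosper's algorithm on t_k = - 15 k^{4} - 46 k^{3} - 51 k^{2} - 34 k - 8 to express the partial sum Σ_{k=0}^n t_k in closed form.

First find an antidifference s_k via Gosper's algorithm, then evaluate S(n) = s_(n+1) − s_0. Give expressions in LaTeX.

S(n) = - 3 n^{5} - 19 n^{4} - 45 n^{3} - 54 n^{2} - 33 n - 8

Step 1: r(k) = (15*k**4 + 106*k**3 + 279*k**2 + 334*k + 154)/(15*k**4 + 46*k**3 + 51*k**2 + 34*k + 8).
So A=1 and B=1, with C=k**4 + 46*k**3/15 + 17*k**2/5 + 34*k/15 + 8/15.
Need (1)·f(k+1) − (1)·f(k) = k**4 + 46*k**3/15 + 17*k**2/5 + 34*k/15 + 8/15.
deg f ≤ 5 (via 0,0,4).
Coefficient equations give f(k) = k*(3*k**4 + 4*k**3 - k**2 + 3*k - 1)/15.
Get s_k = R·t_k = k*(-3*k**4 - 4*k**3 + k**2 - 3*k + 1) with R(k) = B(k−1)f(k)/C(k) = k*(3*k**4 + 4*k**3 - k**2 + 3*k - 1)/((5*k + 2)*(3*k**3 + 8*k**2 + 7*k + 4)).
Check: Δs_k = -15*k**4 - 46*k**3 - 51*k**2 - 34*k - 8. ✓
Σ_(k=0)^n t_k = s_(n+1) − s_(0) = (-3*n**5 - 19*n**4 - 45*n**3 - 54*n**2 - 33*n - 8) − (0), i.e. -3*n**5 - 19*n**4 - 45*n**3 - 54*n**2 - 33*n - 8.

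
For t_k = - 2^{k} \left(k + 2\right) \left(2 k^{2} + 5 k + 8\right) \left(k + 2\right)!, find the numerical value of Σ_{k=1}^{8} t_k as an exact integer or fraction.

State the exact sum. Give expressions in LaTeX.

r(k) = (k + 3)**2*(10*k + 4*(k + 1)**2 + 26)/((k + 2)*(2*k**2 + 5*k + 8)) after simplifying.
Gosper form: A/B · C(k+1)/C(k) with A=2*k + 6, B=1, C=k**3 + 9*k**2/2 + 9*k + 8.
Solve (2*k + 6)·f(k+1) − (1)·f(k) = k**3 + 9*k**2/2 + 9*k + 8.
deg f ≤ 2 (via 1,0,3).
Solving with deg f ≤ 2: f(k) = (k**2 + 2)/2.
Get s_k = R·t_k = -2**k*(k**2 + 2)*factorial(k + 2) with R(k) = B(k−1)f(k)/C(k) = (k**2 + 2)/((k + 2)*(2*k**2 + 5*k + 8)).
Check: Δs_k = -2**k*(k + 2)*(2*k**2 + 5*k + 8)*factorial(k + 2). ✓
Σ_(k=1)^(8) t_k = s_(9) − s_(1) = -1696304332800 − (-36) = -1696304332764.

Σ = -1696304332764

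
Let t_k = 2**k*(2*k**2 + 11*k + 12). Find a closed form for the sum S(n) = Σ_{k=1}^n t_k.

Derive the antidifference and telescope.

Step 1: r(k) = 2*(2*k**2 + 15*k + 25)/(2*k**2 + 11*k + 12).
Normal form (A,B,C) = (2, 1, k**2 + 11*k/2 + 6).
Need (2)·f(k+1) − (1)·f(k) = k**2 + 11*k/2 + 6.
Degrees (0,0,2) ⇒ d ≤ 2.
Coefficient equations give f(k) = (2*k**2 + 3*k + 2)/2.
R(k) = B(k−1)·f(k)/C(k) = (2*k**2 + 3*k + 2)/((k + 4)*(2*k + 3)); s_k = R·t_k = 2**k*(2*k**2 + 3*k + 2).
Check: Δs_k = 2**k*(2*k**2 + 11*k + 12). ✓
Evaluate: s_(n+1) = 2**(n + 1)*(2*n**2 + 7*n + 7); subtract s_(1) = 14 ⇒ S(n) = 4*2**n*n**2 + 14*2**n*n + 14*2**n - 14.

S(n) = 4*2**n*n**2 + 14*2**n*n + 14*2**n - 14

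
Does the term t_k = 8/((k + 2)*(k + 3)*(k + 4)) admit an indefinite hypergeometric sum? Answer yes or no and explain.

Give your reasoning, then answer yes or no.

Yes. s_k = 2*k*(k + 5)/(3*(k + 2)*(k + 3)).

t_(k+1)/t_k = (k + 2)/(k + 5).
Factor: A=k + 2; B=k + 5; C=1.
f must satisfy (k + 2)·f(k+1) − (k + 4)·f(k) = 1.
d = 2 from the (1,1,0) case.
Solve for f: f(k) = k*(k + 5)/12 (degree 2 ≤ 2).
Then R = B(k−1)f/C = k*(k + 4)*(k + 5)/12, so s_k = R(k)·t_k = 2*k*(k + 5)/(3*(k + 2)*(k + 3)).
s_(k+1) − s_k = 8/(k**3 + 9*k**2 + 26*k + 24) = t_k.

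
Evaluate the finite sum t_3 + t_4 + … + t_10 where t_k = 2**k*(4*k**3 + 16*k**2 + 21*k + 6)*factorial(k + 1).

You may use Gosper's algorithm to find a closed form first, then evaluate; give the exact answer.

Step 1: r(k) = 2*(4*k**4 + 36*k**3 + 121*k**2 + 177*k + 94)/(4*k**3 + 16*k**2 + 21*k + 6).
Take A(k)=2*k + 4, B(k)=1, C(k)=k**3 + 4*k**2 + 21*k/4 + 3/2.
f must satisfy (2*k + 4)·f(k+1) − (1)·f(k) = k**3 + 4*k**2 + 21*k/4 + 3/2.
Bound: deg f ≤ 2.
Coefficient equations give f(k) = (2*k**2 + k - 2)/4.
Certificate R = B(k−1)f/C = (2*k**2 + k - 2)/(4*k**3 + 16*k**2 + 21*k + 6) gives s_k = 2**k*(2*k**2 + k - 2)*factorial(k + 1).
Verify: 2**k*(4*k**3 + 16*k**2 + 21*k + 6)*factorial(k + 1) matches t_k.
Sum = s_(11) − s_(3); s_(11) = 246229814476800, s_(3) = 3648 ⇒ 246229814473152.

Σ = 246229814473152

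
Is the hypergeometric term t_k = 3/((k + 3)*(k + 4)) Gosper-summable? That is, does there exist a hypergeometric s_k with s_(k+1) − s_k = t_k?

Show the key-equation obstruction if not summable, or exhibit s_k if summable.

The ratio is (k + 3)/(k + 5).
Factor: A=k + 3; B=k + 5; C=1.
Solve (k + 3)·f(k+1) − (k + 4)·f(k) = 1.
From deg A=1, deg B=1, deg C=0: d=1.
Solve for f: f(k) = k/3 (degree 1 ≤ 1).
Certificate R = B(k−1)f/C = k*(k + 4)/3 gives s_k = k/(k + 3).
Δs = 3/(k**2 + 7*k + 12), as required.

Yes. s_k = k/(k + 3).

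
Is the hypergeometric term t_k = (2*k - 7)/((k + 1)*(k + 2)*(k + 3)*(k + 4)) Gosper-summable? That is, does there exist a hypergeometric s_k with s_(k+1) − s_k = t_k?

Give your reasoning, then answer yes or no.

Yes. s_k = k*(-k**2 - 6*k - 14)/(3*(k + 1)*(k + 2)*(k + 3)).

Step 1: r(k) = (k + 1)*(2*k - 5)/((k + 5)*(2*k - 7)).
Factor: A=k + 1; B=k + 5; C=k - 7/2.
f must satisfy (k + 1)·f(k+1) − (k + 4)·f(k) = k - 7/2.
d = 3 from the (1,1,1) case.
A polynomial solution: f(k) = -k*(k**2 + 6*k + 14)/6.
Certificate R = B(k−1)f/C = -k*(k + 4)*(k**2 + 6*k + 14)/(3*(2*k - 7)) gives s_k = k*(-k**2 - 6*k - 14)/(3*(k + 1)*(k + 2)*(k + 3)).
Δs = (2*k - 7)/(k**4 + 10*k**3 + 35*k**2 + 50*k + 24), as required.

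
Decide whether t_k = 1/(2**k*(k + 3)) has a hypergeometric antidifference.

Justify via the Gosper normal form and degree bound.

No — t_k has no hypergeometric antidifference.

r(k) = (k + 3)/(2*(k + 4)) after simplifying.
Factor: A=k/2 + 3/2; B=k + 4; C=1.
Set up (k/2 + 3/2)·f(k+1) − (k + 3)·f(k) − (1) = 0.
deg f ≤ -1 (via 1,1,0).
Bound -1 < 0, so the key equation has no polynomial solution.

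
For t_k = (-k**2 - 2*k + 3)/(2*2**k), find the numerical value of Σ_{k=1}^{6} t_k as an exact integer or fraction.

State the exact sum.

Ratio r(k) = k*(k + 4)/(2*(k**2 + 2*k - 3)).
Normal form (A,B,C) = (1/2, 1, k**2 + 2*k - 3).
Need (1/2)·f(k+1) − (1)·f(k) = k**2 + 2*k - 3.
From deg A=0, deg B=0, deg C=2: d=2.
A polynomial solution: f(k) = -2*(k**2 + 4*k + 2).
Get s_k = R·t_k = (k**2 + 4*k + 2)/2**k with R(k) = B(k−1)f(k)/C(k) = -2*(k**2 + 4*k + 2)/((k - 1)*(k + 3)).
Check: Δs_k = (-k**2 - 2*k + 3)/(2*2**k). ✓
Evaluate s at k=7 and k=1: 79/128 and 7/2; difference -369/128.

Σ = -369/128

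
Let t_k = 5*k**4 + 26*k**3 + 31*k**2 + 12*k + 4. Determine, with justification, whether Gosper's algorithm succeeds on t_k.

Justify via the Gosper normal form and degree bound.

Step 1: r(k) = (5*k**4 + 46*k**3 + 139*k**2 + 172*k + 78)/(5*k**4 + 26*k**3 + 31*k**2 + 12*k + 4).
So A=1 and B=1, with C=k**4 + 26*k**3/5 + 31*k**2/5 + 12*k/5 + 4/5.
Need (1)·f(k+1) − (1)·f(k) = k**4 + 26*k**3/5 + 31*k**2/5 + 12*k/5 + 4/5.
Degrees (0,0,4) ⇒ d ≤ 5.
Solving with deg f ≤ 5: f(k) = k*(k**4 + 4*k**3 - k**2 - 3*k + 3)/5.
R(k) = B(k−1)·f(k)/C(k) = k*(k**4 + 4*k**3 - k**2 - 3*k + 3)/(5*k**4 + 26*k**3 + 31*k**2 + 12*k + 4); s_k = R·t_k = k*(k**4 + 4*k**3 - k**2 - 3*k + 3).
s_(k+1) − s_k = 5*k**4 + 26*k**3 + 31*k**2 + 12*k + 4 = t_k.

Yes. s_k = k*(k**4 + 4*k**3 - k**2 - 3*k + 3).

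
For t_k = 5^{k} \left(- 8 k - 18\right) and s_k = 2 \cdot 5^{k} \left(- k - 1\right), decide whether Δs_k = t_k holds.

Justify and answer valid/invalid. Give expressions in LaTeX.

Valid: the claim telescopes to t_k.

s_(k+1) = 10*5**k*(-k - 2)
s_(k+1) − s_k = 5**k*(-8*k - 18)
(s_(k+1) − s_k) − t_k = 0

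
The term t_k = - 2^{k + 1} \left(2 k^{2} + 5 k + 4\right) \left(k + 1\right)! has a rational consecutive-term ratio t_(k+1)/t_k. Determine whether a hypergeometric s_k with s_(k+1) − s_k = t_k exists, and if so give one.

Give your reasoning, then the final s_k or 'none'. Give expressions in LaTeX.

s_k = - 2^{k + 1} k \left(k + 1\right)!

Step 1: r(k) = 2*(2*k**3 + 13*k**2 + 29*k + 22)/(2*k**2 + 5*k + 4).
Gosper form: A/B · C(k+1)/C(k) with A=2*k + 4, B=1, C=k**2 + 5*k/2 + 2.
f must satisfy (2*k + 4)·f(k+1) − (1)·f(k) = k**2 + 5*k/2 + 2.
deg f ≤ 1 (via 1,0,2).
Match coefficients ⇒ f(k) = k/2.
R(k) = B(k−1)·f(k)/C(k) = k/(2*k**2 + 5*k + 4); s_k = R·t_k = -2**(k + 1)*k*factorial(k + 1).
Δs = -2**(k + 1)*(2*k**2 + 5*k + 4)*factorial(k + 1), as required.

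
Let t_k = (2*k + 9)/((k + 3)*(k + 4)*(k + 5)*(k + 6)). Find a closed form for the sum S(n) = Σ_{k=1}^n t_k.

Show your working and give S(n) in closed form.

Compute t_(k+1)/t_k: get (k + 3)*(2*k + 11)/((k + 7)*(2*k + 9)).
Take A(k)=k + 3, B(k)=k + 7, C(k)=k + 9/2.
Key eq: (k + 3)·f(k+1) = (k + 6)·f(k) + (k + 9/2).
From deg A=1, deg B=1, deg C=1: d=3.
Solve for f: f(k) = k*(k + 4)*(k + 8)/30 (degree 3 ≤ 3).
R(k) = B(k−1)·f(k)/C(k) = k*(k + 4)*(k + 6)*(k + 8)/(15*(2*k + 9)); s_k = R·t_k = k*(k + 8)/(15*(k**2 + 8*k + 15)).
Verify: (2*k + 9)/(k**4 + 18*k**3 + 119*k**2 + 342*k + 360) matches t_k.
Evaluate: s_(n+1) = (n**2 + 10*n + 9)/(15*(n**2 + 10*n + 24)); subtract s_(1) = 1/40 ⇒ S(n) = n*(n + 10)/(24*(n**2 + 10*n + 24)).

S(n) = n*(n + 10)/(24*(n**2 + 10*n + 24))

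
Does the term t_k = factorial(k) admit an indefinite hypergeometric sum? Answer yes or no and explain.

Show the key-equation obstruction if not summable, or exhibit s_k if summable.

r(k) = k + 1 after simplifying.
Normal form (A,B,C) = (k + 1, 1, 1).
Solve (k + 1)·f(k+1) − (1)·f(k) = 1.
d = -1 from the (1,0,0) case.
Bound -1 < 0, so the key equation has no polynomial solution.

No — key equation has no polynomial f.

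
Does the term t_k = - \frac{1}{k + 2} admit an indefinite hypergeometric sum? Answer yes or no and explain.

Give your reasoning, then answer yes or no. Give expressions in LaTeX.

Step 1: r(k) = (k + 2)/(k + 3).
A = k + 2, B = k + 3, C = 1.
Need (k + 2)·f(k+1) − (k + 2)·f(k) = 1.
d = 0 from the (1,1,0) case.
Write f(k) = c0. Then LHS − RHS = -1, requiring -1 = 0: contradictory. No certificate.

No — t_k has no hypergeometric antidifference.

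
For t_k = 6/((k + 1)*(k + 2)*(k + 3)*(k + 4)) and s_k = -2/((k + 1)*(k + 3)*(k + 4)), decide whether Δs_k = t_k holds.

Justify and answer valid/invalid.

s_(k+1) = -2/((k + 2)*(k + 4)*(k + 5))
s_(k+1) − s_k = 2*(3*k + 7)/(k**5 + 15*k**4 + 85*k**3 + 225*k**2 + 274*k + 120)
(s_(k+1) − s_k) − t_k = -16/(k**5 + 15*k**4 + 85*k**3 + 225*k**2 + 274*k + 120)

Invalid: residual -16/(k**5 + 15*k**4 + 85*k**3 + 225*k**2 + 274*k + 120) ≠ 0.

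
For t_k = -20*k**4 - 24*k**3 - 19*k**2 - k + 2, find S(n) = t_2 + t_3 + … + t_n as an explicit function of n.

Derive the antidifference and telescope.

S(n) = -4*n**5 - 16*n**4 - 25*n**3 - 16*n**2 - n + 62

Step 1: r(k) = (20*k**4 + 104*k**3 + 211*k**2 + 191*k + 62)/(20*k**4 + 24*k**3 + 19*k**2 + k - 2).
Factor: A=1; B=1; C=k**4 + 6*k**3/5 + 19*k**2/20 + k/20 - 1/10.
Key eq: (1)·f(k+1) = (1)·f(k) + (k**4 + 6*k**3/5 + 19*k**2/20 + k/20 - 1/10).
From deg A=0, deg B=0, deg C=4: d=5.
Coefficient equations give f(k) = k**2*(4*k**3 - 4*k**2 + k - 3)/20.
Certificate R = B(k−1)f/C = k**2*(4*k**3 - 4*k**2 + k - 3)/(20*k**4 + 24*k**3 + 19*k**2 + k - 2) gives s_k = k**2*(-4*k**3 + 4*k**2 - k + 3).
s_(k+1) − s_k = -20*k**4 - 24*k**3 - 19*k**2 - k + 2 = t_k.
Σ_(k=2)^n t_k = s_(n+1) − s_(2) = (-4*n**5 - 16*n**4 - 25*n**3 - 16*n**2 - n + 2) − (-60), i.e. -4*n**5 - 16*n**4 - 25*n**3 - 16*n**2 - n + 62.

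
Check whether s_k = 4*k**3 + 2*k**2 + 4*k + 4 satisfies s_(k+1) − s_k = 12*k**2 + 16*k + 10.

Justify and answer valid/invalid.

s_(k+1) = 4*k**3 + 14*k**2 + 20*k + 14
s_(k+1) − s_k = 12*k**2 + 16*k + 10
(s_(k+1) − s_k) − t_k = 0

valid; difference matches t_k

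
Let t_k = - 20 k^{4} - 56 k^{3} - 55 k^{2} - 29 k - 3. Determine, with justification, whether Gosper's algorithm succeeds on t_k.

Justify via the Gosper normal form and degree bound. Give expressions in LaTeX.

The ratio is (20*k**4 + 136*k**3 + 343*k**2 + 387*k + 163)/(20*k**4 + 56*k**3 + 55*k**2 + 29*k + 3).
Gosper form: A/B · C(k+1)/C(k) with A=1, B=1, C=k**4 + 14*k**3/5 + 11*k**2/4 + 29*k/20 + 3/20.
Set up (1)·f(k+1) − (1)·f(k) − (k**4 + 14*k**3/5 + 11*k**2/4 + 29*k/20 + 3/20) = 0.
Bound: deg f ≤ 5.
Match coefficients ⇒ f(k) = k*(4*k**4 + 4*k**3 - 3*k**2 + k - 3)/20.
Certificate R = B(k−1)f/C = k*(4*k**4 + 4*k**3 - 3*k**2 + k - 3)/(20*k**4 + 56*k**3 + 55*k**2 + 29*k + 3) gives s_k = k*(-4*k**4 - 4*k**3 + 3*k**2 - k + 3).
Δs = -20*k**4 - 56*k**3 - 55*k**2 - 29*k - 3, as required.

Yes. s_k = k \left(- 4 k^{4} - 4 k^{3} + 3 k^{2} - k + 3\right).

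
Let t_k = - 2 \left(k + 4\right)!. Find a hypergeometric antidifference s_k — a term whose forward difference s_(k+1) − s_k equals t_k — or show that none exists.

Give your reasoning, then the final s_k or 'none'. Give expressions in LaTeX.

none — t_k is not Gosper-summable

t_(k+1)/t_k = k + 5.
Factor: A=k + 5; B=1; C=1.
f must satisfy (k + 5)·f(k+1) − (1)·f(k) = 1.
Degrees (1,0,0) ⇒ d ≤ -1.
deg f ≤ -1 is impossible — no certificate.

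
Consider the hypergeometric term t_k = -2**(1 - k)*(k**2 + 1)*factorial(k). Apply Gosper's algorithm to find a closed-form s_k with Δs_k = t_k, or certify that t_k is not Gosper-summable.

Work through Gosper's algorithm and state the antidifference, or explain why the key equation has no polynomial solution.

t_(k+1)/t_k = (k + 1)*((k + 1)**2 + 1)/(2*(k**2 + 1)).
Gosper form: A/B · C(k+1)/C(k) with A=k/2 + 1/2, B=1, C=k**2 + 1.
Set up (k/2 + 1/2)·f(k+1) − (1)·f(k) − (k**2 + 1) = 0.
From deg A=1, deg B=0, deg C=2: d=1.
A polynomial solution: f(k) = 2*k.
Then R = B(k−1)f/C = 2*k/(k**2 + 1), so s_k = R(k)·t_k = -2**(2 - k)*k*factorial(k).
Δs = -2**(1 - k)*(k**2 + 1)*factorial(k), as required.

s_k = -2**(2 - k)*k*factorial(k)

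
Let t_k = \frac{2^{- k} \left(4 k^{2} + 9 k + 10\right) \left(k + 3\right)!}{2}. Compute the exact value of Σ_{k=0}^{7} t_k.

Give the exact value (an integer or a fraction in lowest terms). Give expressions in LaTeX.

t_(k+1)/t_k = (k + 4)*(9*k + 4*(k + 1)**2 + 19)/(2*(4*k**2 + 9*k + 10)).
Factor: A=k/2 + 2; B=1; C=k**2 + 9*k/4 + 5/2.
Need (k/2 + 2)·f(k+1) − (1)·f(k) = k**2 + 9*k/4 + 5/2.
deg f ≤ 1 (via 1,0,2).
Solving with deg f ≤ 1: f(k) = (4*k - 3)/2.
Then R = B(k−1)f/C = 2*(4*k - 3)/(4*k**2 + 9*k + 10), so s_k = R(k)·t_k = (4*k - 3)*factorial(k + 3)/2**k.
s_(k+1) − s_k = (4*k**2 + 9*k + 10)*factorial(k + 3)/(2*2**k) = t_k.
Telescoping: Σ = s_(8) − s_(0) = 4521825 − (-18) = 4521843.

Σ = 4521843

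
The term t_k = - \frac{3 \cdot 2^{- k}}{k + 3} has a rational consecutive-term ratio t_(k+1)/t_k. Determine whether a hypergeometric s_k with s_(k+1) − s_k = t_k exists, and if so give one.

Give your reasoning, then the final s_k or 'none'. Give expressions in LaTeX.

Step 1: r(k) = (k + 3)/(2*(k + 4)).
Factor: A=k/2 + 3/2; B=k + 4; C=1.
f must satisfy (k/2 + 3/2)·f(k+1) − (k + 3)·f(k) = 1.
Degrees (1,1,0) ⇒ d ≤ -1.
deg f ≤ -1 is impossible — no certificate.

none (Gosper's algorithm certifies no s_k)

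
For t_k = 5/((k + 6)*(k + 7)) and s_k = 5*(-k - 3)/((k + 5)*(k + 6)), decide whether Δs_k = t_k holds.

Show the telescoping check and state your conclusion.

Invalid: residual -20/(k**3 + 18*k**2 + 107*k + 210) ≠ 0.

s_(k+1) = 5*(-k - 4)/((k + 6)*(k + 7))
s_(k+1) − s_k = 5*(k + 1)/(k**3 + 18*k**2 + 107*k + 210)
(s_(k+1) − s_k) − t_k = -20/(k**3 + 18*k**2 + 107*k + 210)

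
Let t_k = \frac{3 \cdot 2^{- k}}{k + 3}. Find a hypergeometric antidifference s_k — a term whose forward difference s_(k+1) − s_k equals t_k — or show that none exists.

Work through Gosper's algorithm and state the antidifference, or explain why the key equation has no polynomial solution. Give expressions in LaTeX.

not Gosper-summable; s_k does not exist

r(k) = (k + 3)/(2*(k + 4)) after simplifying.
A = k/2 + 3/2, B = k + 4, C = 1.
Need (k/2 + 3/2)·f(k+1) − (k + 3)·f(k) = 1.
From deg A=1, deg B=1, deg C=0: d=-1.
d = -1 < 0 ⇒ no nonzero polynomial f; not summable.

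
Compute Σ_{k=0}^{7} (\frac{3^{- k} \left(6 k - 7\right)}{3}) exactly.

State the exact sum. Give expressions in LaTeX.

Σ = -13144/6561

Step 1: r(k) = (6*k - 1)/(3*(6*k - 7)).
Take A(k)=1/3, B(k)=1, C(k)=k - 7/6.
Need (1/3)·f(k+1) − (1)·f(k) = k - 7/6.
Bound: deg f ≤ 1.
Coefficient equations give f(k) = -(3*k - 2)/2.
Get s_k = R·t_k = (2 - 3*k)/3**k with R(k) = B(k−1)f(k)/C(k) = -3*(3*k - 2)/(6*k - 7).
Δs = (6*k - 7)/(3*3**k), as required.
Telescoping: Σ = s_(8) − s_(0) = -22/6561 − (2) = -13144/6561.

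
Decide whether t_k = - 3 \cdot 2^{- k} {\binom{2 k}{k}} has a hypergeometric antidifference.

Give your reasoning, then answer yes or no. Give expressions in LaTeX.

No; the degree bound rules out any f.

Ratio r(k) = (2*k + 1)/(k + 1).
Take A(k)=2*k + 1, B(k)=k + 1, C(k)=1.
Solve (2*k + 1)·f(k+1) − (k)·f(k) = 1.
From deg A=1, deg B=1, deg C=0: d=-1.
Negative degree bound (-1): no f exists, t_k not Gosper-summable.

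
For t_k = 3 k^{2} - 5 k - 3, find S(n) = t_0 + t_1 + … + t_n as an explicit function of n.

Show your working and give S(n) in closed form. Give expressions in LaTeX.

S(n) = n^{3} - n^{2} - 5 n - 3

t_(k+1)/t_k = (3*k**2 + k - 5)/(3*k**2 - 5*k - 3).
Normal form (A,B,C) = (1, 1, k**2 - 5*k/3 - 1).
f must satisfy (1)·f(k+1) − (1)·f(k) = k**2 - 5*k/3 - 1.
deg f ≤ 3 (via 0,0,2).
Match coefficients ⇒ f(k) = k**2*(k - 4)/3.
Get s_k = R·t_k = k**2*(k - 4) with R(k) = B(k−1)f(k)/C(k) = k**2*(k - 4)/(3*k**2 - 5*k - 3).
Check: Δs_k = 3*k**2 - 5*k - 3. ✓
Telescope: S(n) = s_(n+1) − s_(0) = n**3 - n**2 - 5*n - 3 − (0) = n**3 - n**2 - 5*n - 3.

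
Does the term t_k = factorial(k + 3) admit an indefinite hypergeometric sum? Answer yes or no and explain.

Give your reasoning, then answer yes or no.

No — negative degree bound, so no certificate f.

Compute t_(k+1)/t_k: get k + 4.
A = k + 4, B = 1, C = 1.
Set up (k + 4)·f(k+1) − (1)·f(k) − (1) = 0.
Bound: deg f ≤ -1.
d = -1 < 0 ⇒ no nonzero polynomial f; not summable.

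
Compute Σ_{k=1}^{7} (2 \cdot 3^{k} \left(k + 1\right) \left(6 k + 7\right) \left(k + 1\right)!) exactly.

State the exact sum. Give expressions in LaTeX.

The ratio is (k + 2)**2*(18*k + 39)/((k + 1)*(6*k + 7)).
So A=3*k + 6 and B=1, with C=k**2 + 13*k/6 + 7/6.
Solve (3*k + 6)·f(k+1) − (1)·f(k) = k**2 + 13*k/6 + 7/6.
d = 1 from the (1,0,2) case.
A polynomial solution: f(k) = (2*k - 1)/6.
Then R = B(k−1)f/C = (2*k - 1)/((k + 1)*(6*k + 7)), so s_k = R(k)·t_k = 2*3**k*(2*k - 1)*factorial(k + 1).
Δs = 2*3**k*(k + 1)*(6*k + 7)*factorial(k + 1), as required.
Evaluate s at k=8 and k=1: 71425670400 and 12; difference 71425670388.

Σ = 71425670388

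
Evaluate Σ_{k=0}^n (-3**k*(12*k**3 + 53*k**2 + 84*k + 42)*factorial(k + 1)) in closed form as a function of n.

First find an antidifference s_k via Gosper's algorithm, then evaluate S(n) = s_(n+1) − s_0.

S(n) = -3**(n + 1)*(n + 1)*(4*n + 7)*factorial(n + 2)

t_(k+1)/t_k = 3*(12*k**4 + 113*k**3 + 404*k**2 + 643*k + 382)/(12*k**3 + 53*k**2 + 84*k + 42).
Gosper form: A/B · C(k+1)/C(k) with A=3*k + 6, B=1, C=k**3 + 53*k**2/12 + 7*k + 7/2.
Key eq: (3*k + 6)·f(k+1) = (1)·f(k) + (k**3 + 53*k**2/12 + 7*k + 7/2).
deg f ≤ 2 (via 1,0,3).
Solving with deg f ≤ 2: f(k) = k*(4*k + 3)/12.
Then R = B(k−1)f/C = k*(4*k + 3)/(12*k**3 + 53*k**2 + 84*k + 42), so s_k = R(k)·t_k = -3**k*k*(4*k + 3)*factorial(k + 1).
Check: Δs_k = -3**k*(12*k**3 + 53*k**2 + 84*k + 42)*factorial(k + 1). ✓
Telescope: S(n) = s_(n+1) − s_(0) = -3**(n + 1)*(n + 1)*(4*n + 7)*factorial(n + 2) − (0) = -3**(n + 1)*(n + 1)*(4*n + 7)*factorial(n + 2).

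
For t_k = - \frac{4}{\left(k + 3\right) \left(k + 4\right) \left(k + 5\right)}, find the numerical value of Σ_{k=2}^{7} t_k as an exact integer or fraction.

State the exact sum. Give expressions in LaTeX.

r(k) = (k + 3)/(k + 6) after simplifying.
Gosper form: A/B · C(k+1)/C(k) with A=k + 3, B=k + 6, C=1.
Solve (k + 3)·f(k+1) − (k + 5)·f(k) = 1.
From deg A=1, deg B=1, deg C=0: d=2.
A polynomial solution: f(k) = k*(k + 7)/24.
Get s_k = R·t_k = k*(-k - 7)/(6*(k + 3)*(k + 4)) with R(k) = B(k−1)f(k)/C(k) = k*(k + 5)*(k + 7)/24.
s_(k+1) − s_k = -4/(k**3 + 12*k**2 + 47*k + 60) = t_k.
Sum = s_(8) − s_(2); s_(8) = -5/33, s_(2) = -1/10 ⇒ -17/330.

Σ = -17/330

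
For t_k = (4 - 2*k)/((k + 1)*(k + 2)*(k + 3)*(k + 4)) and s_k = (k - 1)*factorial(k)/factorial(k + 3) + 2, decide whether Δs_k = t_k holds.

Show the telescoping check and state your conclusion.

s_(k+1) = k*factorial(k + 1)/factorial(k + 4) + 2
s_(k+1) − s_k = (4 - 2*k)/((k + 1)*(k + 2)*(k + 3)*(k + 4))
(s_(k+1) − s_k) − t_k = 0

valid (s_(k+1) − s_k reduces to t_k)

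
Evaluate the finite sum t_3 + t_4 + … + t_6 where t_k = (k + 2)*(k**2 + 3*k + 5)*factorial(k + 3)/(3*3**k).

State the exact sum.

The ratio is (k + 3)*(k + 4)*(3*k + (k + 1)**2 + 8)/(3*(k + 2)*(k**2 + 3*k + 5)).
Gosper form: A/B · C(k+1)/C(k) with A=k/3 + 4/3, B=1, C=k**3 + 5*k**2 + 11*k + 10.
Need (k/3 + 4/3)·f(k+1) − (1)·f(k) = k**3 + 5*k**2 + 11*k + 10.
d = 2 from the (1,0,3) case.
Solving with deg f ≤ 2: f(k) = 3*(k**2 + 2*k - 2).
So s_k = (B(k−1)f/C)·t_k = (3*(k**2 + 2*k - 2)/((k + 2)*(k**2 + 3*k + 5)))·t_k = (k**2 + 2*k - 2)*factorial(k + 3)/3**k.
Check: Δs_k = (k + 2)*(k**2 + 3*k + 5)*factorial(k + 3)/(3*3**k). ✓
Sum = s_(7) − s_(3); s_(7) = 2732800/27, s_(3) = 1040/3 ⇒ 2723440/27.

Σ = 2723440/27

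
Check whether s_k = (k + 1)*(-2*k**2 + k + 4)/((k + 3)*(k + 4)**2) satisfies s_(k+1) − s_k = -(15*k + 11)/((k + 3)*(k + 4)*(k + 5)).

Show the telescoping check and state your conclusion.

Invalid: residual 6*(-k**3 + 3*k**2 + 40*k + 32)/(k**5 + 21*k**4 + 175*k**3 + 723*k**2 + 1480*k + 1200) ≠ 0.

s_(k+1) = (k + 2)*(k - 2*(k + 1)**2 + 5)/((k + 4)*(k + 5)**2)
s_(k+1) − s_k = (-21*k**3 - 128*k**2 - 159*k - 28)/(k**5 + 21*k**4 + 175*k**3 + 723*k**2 + 1480*k + 1200)
(s_(k+1) − s_k) − t_k = 6*(-k**3 + 3*k**2 + 40*k + 32)/(k**5 + 21*k**4 + 175*k**3 + 723*k**2 + 1480*k + 1200)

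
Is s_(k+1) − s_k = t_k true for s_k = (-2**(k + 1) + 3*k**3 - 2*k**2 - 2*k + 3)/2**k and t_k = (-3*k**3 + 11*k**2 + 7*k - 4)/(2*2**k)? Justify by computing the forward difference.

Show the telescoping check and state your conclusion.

s_(k+1) = (-4*2**k + 3*k**3 + 7*k**2 + 3*k + 2)/(2*2**k)
s_(k+1) − s_k = (-3*k**3 + 11*k**2 + 7*k - 4)/(2*2**k)
(s_(k+1) − s_k) − t_k = 0

Valid — Δs_k = t_k.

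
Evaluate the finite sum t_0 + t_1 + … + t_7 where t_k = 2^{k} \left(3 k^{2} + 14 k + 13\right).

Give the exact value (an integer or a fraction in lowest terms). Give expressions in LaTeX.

Σ = 54013

Compute t_(k+1)/t_k: get 2*(3*k**2 + 20*k + 30)/(3*k**2 + 14*k + 13).
Factor: A=2; B=1; C=k**2 + 14*k/3 + 13/3.
f must satisfy (2)·f(k+1) − (1)·f(k) = k**2 + 14*k/3 + 13/3.
From deg A=0, deg B=0, deg C=2: d=2.
Solving with deg f ≤ 2: f(k) = (3*k**2 + 2*k + 3)/3.
Get s_k = R·t_k = 2**k*(3*k**2 + 2*k + 3) with R(k) = B(k−1)f(k)/C(k) = (3*k**2 + 2*k + 3)/(3*k**2 + 14*k + 13).
Check: Δs_k = 2**k*(3*k**2 + 14*k + 13). ✓
Evaluate s at k=8 and k=0: 54016 and 3; difference 54013.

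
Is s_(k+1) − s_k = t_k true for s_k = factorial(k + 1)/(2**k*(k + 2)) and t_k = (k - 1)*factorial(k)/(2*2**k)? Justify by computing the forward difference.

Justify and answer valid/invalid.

Invalid: residual -(k**2 + k - 4)*factorial(k)/(2*2**k*(k + 2)*(k + 3)) ≠ 0.

s_(k+1) = factorial(k + 2)/(2*2**k*(k + 3))
s_(k+1) − s_k = (k**2 + 2*k - 2)*factorial(k + 1)/(2*2**k*(k + 2)*(k + 3))
(s_(k+1) − s_k) − t_k = -(k**2 + k - 4)*factorial(k)/(2*2**k*(k + 2)*(k + 3))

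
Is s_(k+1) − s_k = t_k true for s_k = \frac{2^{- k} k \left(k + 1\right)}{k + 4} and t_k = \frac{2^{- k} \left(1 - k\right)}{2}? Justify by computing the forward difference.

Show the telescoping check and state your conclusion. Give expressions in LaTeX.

Invalid: residual \frac{3 \cdot 2^{- k} \left(k^{2} + 5 k - 4\right)}{2 \left(k^{2} + 9 k + 20\right)} ≠ 0.

s_(k+1) = (k + 1)*(k + 2)/(2*2**k*(k + 5))
s_(k+1) − s_k = (-k**3 - 5*k**2 + 4*k + 8)/(2*2**k*(k**2 + 9*k + 20))
(s_(k+1) − s_k) − t_k = 3*(k**2 + 5*k - 4)/(2*2**k*(k**2 + 9*k + 20))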